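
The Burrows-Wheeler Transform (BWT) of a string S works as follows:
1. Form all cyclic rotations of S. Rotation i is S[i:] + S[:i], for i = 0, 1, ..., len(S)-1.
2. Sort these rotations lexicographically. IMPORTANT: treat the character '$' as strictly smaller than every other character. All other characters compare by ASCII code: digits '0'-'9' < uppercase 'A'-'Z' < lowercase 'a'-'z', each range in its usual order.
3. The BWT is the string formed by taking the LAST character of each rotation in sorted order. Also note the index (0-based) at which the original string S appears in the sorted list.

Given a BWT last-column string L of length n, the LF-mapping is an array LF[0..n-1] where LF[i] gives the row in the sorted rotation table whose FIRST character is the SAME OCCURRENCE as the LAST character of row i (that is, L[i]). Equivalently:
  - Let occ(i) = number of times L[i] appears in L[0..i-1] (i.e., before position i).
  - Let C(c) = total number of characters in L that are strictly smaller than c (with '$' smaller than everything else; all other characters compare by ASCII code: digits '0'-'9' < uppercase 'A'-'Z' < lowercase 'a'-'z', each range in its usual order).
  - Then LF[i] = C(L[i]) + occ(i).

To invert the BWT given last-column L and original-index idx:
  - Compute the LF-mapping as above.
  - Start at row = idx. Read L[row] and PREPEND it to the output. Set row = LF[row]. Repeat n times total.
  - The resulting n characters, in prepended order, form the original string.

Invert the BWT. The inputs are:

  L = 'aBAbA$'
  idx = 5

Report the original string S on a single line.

Answer: bBAAa$

Derivation:
LF mapping: 4 3 1 5 2 0
Walk LF starting at row 5, prepending L[row]:
  step 1: row=5, L[5]='$', prepend. Next row=LF[5]=0
  step 2: row=0, L[0]='a', prepend. Next row=LF[0]=4
  step 3: row=4, L[4]='A', prepend. Next row=LF[4]=2
  step 4: row=2, L[2]='A', prepend. Next row=LF[2]=1
  step 5: row=1, L[1]='B', prepend. Next row=LF[1]=3
  step 6: row=3, L[3]='b', prepend. Next row=LF[3]=5
Reversed output: bBAAa$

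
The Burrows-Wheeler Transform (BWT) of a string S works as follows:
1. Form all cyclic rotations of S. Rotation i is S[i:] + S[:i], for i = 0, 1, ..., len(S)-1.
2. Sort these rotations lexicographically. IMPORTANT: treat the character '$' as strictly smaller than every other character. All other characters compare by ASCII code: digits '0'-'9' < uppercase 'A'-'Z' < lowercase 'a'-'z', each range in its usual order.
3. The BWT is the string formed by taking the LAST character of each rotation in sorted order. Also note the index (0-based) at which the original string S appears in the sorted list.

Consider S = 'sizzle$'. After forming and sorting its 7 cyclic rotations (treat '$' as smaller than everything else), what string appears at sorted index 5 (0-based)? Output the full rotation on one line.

Answer: zle$siz

Derivation:
All 7 rotations (rotation i = S[i:]+S[:i]):
  rot[0] = sizzle$
  rot[1] = izzle$s
  rot[2] = zzle$si
  rot[3] = zle$siz
  rot[4] = le$sizz
  rot[5] = e$sizzl
  rot[6] = $sizzle
Sorted (with $ < everything):
  sorted[0] = $sizzle
  sorted[1] = e$sizzl
  sorted[2] = izzle$s
  sorted[3] = le$sizz
  sorted[4] = sizzle$
  sorted[5] = zle$siz
  sorted[6] = zzle$si
sorted[5] = zle$siz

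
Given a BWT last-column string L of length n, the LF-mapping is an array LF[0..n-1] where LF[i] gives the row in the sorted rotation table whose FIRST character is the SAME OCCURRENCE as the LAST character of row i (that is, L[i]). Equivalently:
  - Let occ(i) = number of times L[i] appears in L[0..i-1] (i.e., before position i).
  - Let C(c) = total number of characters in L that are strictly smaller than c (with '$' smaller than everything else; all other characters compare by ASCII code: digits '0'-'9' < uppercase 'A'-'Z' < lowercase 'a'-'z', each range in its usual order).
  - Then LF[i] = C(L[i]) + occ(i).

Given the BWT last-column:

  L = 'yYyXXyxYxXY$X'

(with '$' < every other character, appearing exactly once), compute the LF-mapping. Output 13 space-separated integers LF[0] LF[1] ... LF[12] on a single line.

Answer: 10 5 11 1 2 12 8 6 9 3 7 0 4

Derivation:
Char counts: '$':1, 'X':4, 'Y':3, 'x':2, 'y':3
C (first-col start): C('$')=0, C('X')=1, C('Y')=5, C('x')=8, C('y')=10
L[0]='y': occ=0, LF[0]=C('y')+0=10+0=10
L[1]='Y': occ=0, LF[1]=C('Y')+0=5+0=5
L[2]='y': occ=1, LF[2]=C('y')+1=10+1=11
L[3]='X': occ=0, LF[3]=C('X')+0=1+0=1
L[4]='X': occ=1, LF[4]=C('X')+1=1+1=2
L[5]='y': occ=2, LF[5]=C('y')+2=10+2=12
L[6]='x': occ=0, LF[6]=C('x')+0=8+0=8
L[7]='Y': occ=1, LF[7]=C('Y')+1=5+1=6
L[8]='x': occ=1, LF[8]=C('x')+1=8+1=9
L[9]='X': occ=2, LF[9]=C('X')+2=1+2=3
L[10]='Y': occ=2, LF[10]=C('Y')+2=5+2=7
L[11]='$': occ=0, LF[11]=C('$')+0=0+0=0
L[12]='X': occ=3, LF[12]=C('X')+3=1+3=4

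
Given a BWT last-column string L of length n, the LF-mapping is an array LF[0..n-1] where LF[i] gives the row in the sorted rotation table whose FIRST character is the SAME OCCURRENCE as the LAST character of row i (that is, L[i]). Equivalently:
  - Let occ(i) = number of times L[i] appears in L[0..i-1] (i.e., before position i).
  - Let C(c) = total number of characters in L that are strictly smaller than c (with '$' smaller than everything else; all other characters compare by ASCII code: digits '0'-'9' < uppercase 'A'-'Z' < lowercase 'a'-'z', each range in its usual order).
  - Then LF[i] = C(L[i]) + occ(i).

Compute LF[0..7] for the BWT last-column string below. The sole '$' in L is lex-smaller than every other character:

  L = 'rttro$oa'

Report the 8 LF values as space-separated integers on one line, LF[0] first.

Answer: 4 6 7 5 2 0 3 1

Derivation:
Char counts: '$':1, 'a':1, 'o':2, 'r':2, 't':2
C (first-col start): C('$')=0, C('a')=1, C('o')=2, C('r')=4, C('t')=6
L[0]='r': occ=0, LF[0]=C('r')+0=4+0=4
L[1]='t': occ=0, LF[1]=C('t')+0=6+0=6
L[2]='t': occ=1, LF[2]=C('t')+1=6+1=7
L[3]='r': occ=1, LF[3]=C('r')+1=4+1=5
L[4]='o': occ=0, LF[4]=C('o')+0=2+0=2
L[5]='$': occ=0, LF[5]=C('$')+0=0+0=0
L[6]='o': occ=1, LF[6]=C('o')+1=2+1=3
L[7]='a': occ=0, LF[7]=C('a')+0=1+0=1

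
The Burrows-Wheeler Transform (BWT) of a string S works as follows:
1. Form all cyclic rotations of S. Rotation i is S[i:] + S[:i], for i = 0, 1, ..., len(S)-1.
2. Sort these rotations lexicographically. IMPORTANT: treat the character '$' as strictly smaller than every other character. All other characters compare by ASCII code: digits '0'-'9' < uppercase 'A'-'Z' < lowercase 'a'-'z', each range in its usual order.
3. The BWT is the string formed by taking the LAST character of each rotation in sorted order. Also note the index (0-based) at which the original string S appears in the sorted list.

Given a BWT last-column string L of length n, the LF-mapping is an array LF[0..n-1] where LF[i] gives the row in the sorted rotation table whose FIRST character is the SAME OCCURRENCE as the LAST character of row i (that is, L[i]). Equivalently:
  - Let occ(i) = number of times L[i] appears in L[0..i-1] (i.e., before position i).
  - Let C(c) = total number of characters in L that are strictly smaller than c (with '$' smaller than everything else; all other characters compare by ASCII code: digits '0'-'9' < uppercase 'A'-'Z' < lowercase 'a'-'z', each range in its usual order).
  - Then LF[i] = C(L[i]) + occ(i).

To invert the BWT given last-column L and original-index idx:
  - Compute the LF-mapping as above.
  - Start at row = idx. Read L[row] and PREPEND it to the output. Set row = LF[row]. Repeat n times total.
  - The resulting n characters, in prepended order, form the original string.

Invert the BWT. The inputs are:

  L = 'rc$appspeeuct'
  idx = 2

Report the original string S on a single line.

Answer: cactuspepper$

Derivation:
LF mapping: 9 2 0 1 6 7 10 8 4 5 12 3 11
Walk LF starting at row 2, prepending L[row]:
  step 1: row=2, L[2]='$', prepend. Next row=LF[2]=0
  step 2: row=0, L[0]='r', prepend. Next row=LF[0]=9
  step 3: row=9, L[9]='e', prepend. Next row=LF[9]=5
  step 4: row=5, L[5]='p', prepend. Next row=LF[5]=7
  step 5: row=7, L[7]='p', prepend. Next row=LF[7]=8
  step 6: row=8, L[8]='e', prepend. Next row=LF[8]=4
  step 7: row=4, L[4]='p', prepend. Next row=LF[4]=6
  step 8: row=6, L[6]='s', prepend. Next row=LF[6]=10
  step 9: row=10, L[10]='u', prepend. Next row=LF[10]=12
  step 10: row=12, L[12]='t', prepend. Next row=LF[12]=11
  step 11: row=11, L[11]='c', prepend. Next row=LF[11]=3
  step 12: row=3, L[3]='a', prepend. Next row=LF[3]=1
  step 13: row=1, L[1]='c', prepend. Next row=LF[1]=2
Reversed output: cactuspepper$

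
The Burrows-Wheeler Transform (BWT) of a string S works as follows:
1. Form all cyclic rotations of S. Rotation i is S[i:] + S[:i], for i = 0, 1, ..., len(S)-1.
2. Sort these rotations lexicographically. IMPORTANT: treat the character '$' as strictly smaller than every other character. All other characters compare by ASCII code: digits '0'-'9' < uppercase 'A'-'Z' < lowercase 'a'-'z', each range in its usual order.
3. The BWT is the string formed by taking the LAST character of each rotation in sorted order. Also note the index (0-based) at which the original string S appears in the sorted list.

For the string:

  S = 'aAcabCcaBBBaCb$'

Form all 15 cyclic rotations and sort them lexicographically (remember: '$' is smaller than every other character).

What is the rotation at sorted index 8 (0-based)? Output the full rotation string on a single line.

All 15 rotations (rotation i = S[i:]+S[:i]):
  rot[0] = aAcabCcaBBBaCb$
  rot[1] = AcabCcaBBBaCb$a
  rot[2] = cabCcaBBBaCb$aA
  rot[3] = abCcaBBBaCb$aAc
  rot[4] = bCcaBBBaCb$aAca
  rot[5] = CcaBBBaCb$aAcab
  rot[6] = caBBBaCb$aAcabC
  rot[7] = aBBBaCb$aAcabCc
  rot[8] = BBBaCb$aAcabCca
  rot[9] = BBaCb$aAcabCcaB
  rot[10] = BaCb$aAcabCcaBB
  rot[11] = aCb$aAcabCcaBBB
  rot[12] = Cb$aAcabCcaBBBa
  rot[13] = b$aAcabCcaBBBaC
  rot[14] = $aAcabCcaBBBaCb
Sorted (with $ < everything):
  sorted[0] = $aAcabCcaBBBaCb
  sorted[1] = AcabCcaBBBaCb$a
  sorted[2] = BBBaCb$aAcabCca
  sorted[3] = BBaCb$aAcabCcaB
  sorted[4] = BaCb$aAcabCcaBB
  sorted[5] = Cb$aAcabCcaBBBa
  sorted[6] = CcaBBBaCb$aAcab
  sorted[7] = aAcabCcaBBBaCb$
  sorted[8] = aBBBaCb$aAcabCc
  sorted[9] = aCb$aAcabCcaBBB
  sorted[10] = abCcaBBBaCb$aAc
  sorted[11] = b$aAcabCcaBBBaC
  sorted[12] = bCcaBBBaCb$aAca
  sorted[13] = caBBBaCb$aAcabC
  sorted[14] = cabCcaBBBaCb$aA
sorted[8] = aBBBaCb$aAcabCc

Answer: aBBBaCb$aAcabCc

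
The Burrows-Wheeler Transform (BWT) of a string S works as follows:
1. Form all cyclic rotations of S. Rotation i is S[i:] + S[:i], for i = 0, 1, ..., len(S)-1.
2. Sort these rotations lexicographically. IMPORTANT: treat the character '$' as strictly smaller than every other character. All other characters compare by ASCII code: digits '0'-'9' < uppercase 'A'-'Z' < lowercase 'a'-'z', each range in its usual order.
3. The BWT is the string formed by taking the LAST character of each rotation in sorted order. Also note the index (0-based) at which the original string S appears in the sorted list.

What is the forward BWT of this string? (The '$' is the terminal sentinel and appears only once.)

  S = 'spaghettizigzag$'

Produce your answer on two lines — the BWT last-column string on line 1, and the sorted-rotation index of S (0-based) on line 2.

All 16 rotations (rotation i = S[i:]+S[:i]):
  rot[0] = spaghettizigzag$
  rot[1] = paghettizigzag$s
  rot[2] = aghettizigzag$sp
  rot[3] = ghettizigzag$spa
  rot[4] = hettizigzag$spag
  rot[5] = ettizigzag$spagh
  rot[6] = ttizigzag$spaghe
  rot[7] = tizigzag$spaghet
  rot[8] = izigzag$spaghett
  rot[9] = zigzag$spaghetti
  rot[10] = igzag$spaghettiz
  rot[11] = gzag$spaghettizi
  rot[12] = zag$spaghettizig
  rot[13] = ag$spaghettizigz
  rot[14] = g$spaghettizigza
  rot[15] = $spaghettizigzag
Sorted (with $ < everything):
  sorted[0] = $spaghettizigzag  (last char: 'g')
  sorted[1] = ag$spaghettizigz  (last char: 'z')
  sorted[2] = aghettizigzag$sp  (last char: 'p')
  sorted[3] = ettizigzag$spagh  (last char: 'h')
  sorted[4] = g$spaghettizigza  (last char: 'a')
  sorted[5] = ghettizigzag$spa  (last char: 'a')
  sorted[6] = gzag$spaghettizi  (last char: 'i')
  sorted[7] = hettizigzag$spag  (last char: 'g')
  sorted[8] = igzag$spaghettiz  (last char: 'z')
  sorted[9] = izigzag$spaghett  (last char: 't')
  sorted[10] = paghettizigzag$s  (last char: 's')
  sorted[11] = spaghettizigzag$  (last char: '$')
  sorted[12] = tizigzag$spaghet  (last char: 't')
  sorted[13] = ttizigzag$spaghe  (last char: 'e')
  sorted[14] = zag$spaghettizig  (last char: 'g')
  sorted[15] = zigzag$spaghetti  (last char: 'i')
Last column: gzphaaigzts$tegi
Original string S is at sorted index 11

Answer: gzphaaigzts$tegi
11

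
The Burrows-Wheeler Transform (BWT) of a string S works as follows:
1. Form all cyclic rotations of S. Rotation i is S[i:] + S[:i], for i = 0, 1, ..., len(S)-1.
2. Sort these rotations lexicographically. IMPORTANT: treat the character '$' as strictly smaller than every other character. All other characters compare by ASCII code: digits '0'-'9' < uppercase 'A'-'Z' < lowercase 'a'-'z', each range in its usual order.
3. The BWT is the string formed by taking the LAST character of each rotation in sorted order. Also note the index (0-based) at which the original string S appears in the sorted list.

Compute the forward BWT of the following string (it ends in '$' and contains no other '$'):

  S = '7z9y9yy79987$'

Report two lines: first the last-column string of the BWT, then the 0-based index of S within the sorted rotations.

All 13 rotations (rotation i = S[i:]+S[:i]):
  rot[0] = 7z9y9yy79987$
  rot[1] = z9y9yy79987$7
  rot[2] = 9y9yy79987$7z
  rot[3] = y9yy79987$7z9
  rot[4] = 9yy79987$7z9y
  rot[5] = yy79987$7z9y9
  rot[6] = y79987$7z9y9y
  rot[7] = 79987$7z9y9yy
  rot[8] = 9987$7z9y9yy7
  rot[9] = 987$7z9y9yy79
  rot[10] = 87$7z9y9yy799
  rot[11] = 7$7z9y9yy7998
  rot[12] = $7z9y9yy79987
Sorted (with $ < everything):
  sorted[0] = $7z9y9yy79987  (last char: '7')
  sorted[1] = 7$7z9y9yy7998  (last char: '8')
  sorted[2] = 79987$7z9y9yy  (last char: 'y')
  sorted[3] = 7z9y9yy79987$  (last char: '$')
  sorted[4] = 87$7z9y9yy799  (last char: '9')
  sorted[5] = 987$7z9y9yy79  (last char: '9')
  sorted[6] = 9987$7z9y9yy7  (last char: '7')
  sorted[7] = 9y9yy79987$7z  (last char: 'z')
  sorted[8] = 9yy79987$7z9y  (last char: 'y')
  sorted[9] = y79987$7z9y9y  (last char: 'y')
  sorted[10] = y9yy79987$7z9  (last char: '9')
  sorted[11] = yy79987$7z9y9  (last char: '9')
  sorted[12] = z9y9yy79987$7  (last char: '7')
Last column: 78y$997zyy997
Original string S is at sorted index 3

Answer: 78y$997zyy997
3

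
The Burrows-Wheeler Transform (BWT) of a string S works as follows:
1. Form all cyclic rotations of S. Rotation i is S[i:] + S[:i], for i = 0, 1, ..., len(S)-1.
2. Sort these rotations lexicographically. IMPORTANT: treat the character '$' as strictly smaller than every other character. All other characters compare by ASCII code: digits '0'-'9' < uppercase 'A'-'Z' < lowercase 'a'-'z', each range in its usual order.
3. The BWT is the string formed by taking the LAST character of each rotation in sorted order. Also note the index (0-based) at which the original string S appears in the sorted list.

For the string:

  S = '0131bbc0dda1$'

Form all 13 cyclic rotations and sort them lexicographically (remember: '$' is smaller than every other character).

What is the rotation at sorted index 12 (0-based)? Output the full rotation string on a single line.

All 13 rotations (rotation i = S[i:]+S[:i]):
  rot[0] = 0131bbc0dda1$
  rot[1] = 131bbc0dda1$0
  rot[2] = 31bbc0dda1$01
  rot[3] = 1bbc0dda1$013
  rot[4] = bbc0dda1$0131
  rot[5] = bc0dda1$0131b
  rot[6] = c0dda1$0131bb
  rot[7] = 0dda1$0131bbc
  rot[8] = dda1$0131bbc0
  rot[9] = da1$0131bbc0d
  rot[10] = a1$0131bbc0dd
  rot[11] = 1$0131bbc0dda
  rot[12] = $0131bbc0dda1
Sorted (with $ < everything):
  sorted[0] = $0131bbc0dda1
  sorted[1] = 0131bbc0dda1$
  sorted[2] = 0dda1$0131bbc
  sorted[3] = 1$0131bbc0dda
  sorted[4] = 131bbc0dda1$0
  sorted[5] = 1bbc0dda1$013
  sorted[6] = 31bbc0dda1$01
  sorted[7] = a1$0131bbc0dd
  sorted[8] = bbc0dda1$0131
  sorted[9] = bc0dda1$0131b
  sorted[10] = c0dda1$0131bb
  sorted[11] = da1$0131bbc0d
  sorted[12] = dda1$0131bbc0
sorted[12] = dda1$0131bbc0

Answer: dda1$0131bbc0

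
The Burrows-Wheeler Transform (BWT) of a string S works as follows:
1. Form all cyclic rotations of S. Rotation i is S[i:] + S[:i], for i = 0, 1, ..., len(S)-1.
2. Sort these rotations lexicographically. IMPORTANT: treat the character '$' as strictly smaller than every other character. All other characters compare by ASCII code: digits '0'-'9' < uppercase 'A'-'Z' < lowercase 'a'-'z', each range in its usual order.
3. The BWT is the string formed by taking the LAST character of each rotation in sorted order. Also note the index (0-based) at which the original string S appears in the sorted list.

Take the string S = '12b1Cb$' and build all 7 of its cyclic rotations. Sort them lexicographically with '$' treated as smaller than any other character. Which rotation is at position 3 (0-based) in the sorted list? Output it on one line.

Answer: 2b1Cb$1

Derivation:
All 7 rotations (rotation i = S[i:]+S[:i]):
  rot[0] = 12b1Cb$
  rot[1] = 2b1Cb$1
  rot[2] = b1Cb$12
  rot[3] = 1Cb$12b
  rot[4] = Cb$12b1
  rot[5] = b$12b1C
  rot[6] = $12b1Cb
Sorted (with $ < everything):
  sorted[0] = $12b1Cb
  sorted[1] = 12b1Cb$
  sorted[2] = 1Cb$12b
  sorted[3] = 2b1Cb$1
  sorted[4] = Cb$12b1
  sorted[5] = b$12b1C
  sorted[6] = b1Cb$12
sorted[3] = 2b1Cb$1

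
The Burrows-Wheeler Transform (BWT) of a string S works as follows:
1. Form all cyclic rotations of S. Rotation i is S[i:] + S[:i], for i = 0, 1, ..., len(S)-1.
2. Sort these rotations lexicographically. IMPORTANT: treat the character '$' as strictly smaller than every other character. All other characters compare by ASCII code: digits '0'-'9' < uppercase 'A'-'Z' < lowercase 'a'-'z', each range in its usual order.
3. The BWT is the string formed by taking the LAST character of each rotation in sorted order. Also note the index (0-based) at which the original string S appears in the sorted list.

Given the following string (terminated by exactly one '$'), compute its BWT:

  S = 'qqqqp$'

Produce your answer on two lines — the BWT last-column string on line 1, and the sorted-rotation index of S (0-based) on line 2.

Answer: pqqqq$
5

Derivation:
All 6 rotations (rotation i = S[i:]+S[:i]):
  rot[0] = qqqqp$
  rot[1] = qqqp$q
  rot[2] = qqp$qq
  rot[3] = qp$qqq
  rot[4] = p$qqqq
  rot[5] = $qqqqp
Sorted (with $ < everything):
  sorted[0] = $qqqqp  (last char: 'p')
  sorted[1] = p$qqqq  (last char: 'q')
  sorted[2] = qp$qqq  (last char: 'q')
  sorted[3] = qqp$qq  (last char: 'q')
  sorted[4] = qqqp$q  (last char: 'q')
  sorted[5] = qqqqp$  (last char: '$')
Last column: pqqqq$
Original string S is at sorted index 5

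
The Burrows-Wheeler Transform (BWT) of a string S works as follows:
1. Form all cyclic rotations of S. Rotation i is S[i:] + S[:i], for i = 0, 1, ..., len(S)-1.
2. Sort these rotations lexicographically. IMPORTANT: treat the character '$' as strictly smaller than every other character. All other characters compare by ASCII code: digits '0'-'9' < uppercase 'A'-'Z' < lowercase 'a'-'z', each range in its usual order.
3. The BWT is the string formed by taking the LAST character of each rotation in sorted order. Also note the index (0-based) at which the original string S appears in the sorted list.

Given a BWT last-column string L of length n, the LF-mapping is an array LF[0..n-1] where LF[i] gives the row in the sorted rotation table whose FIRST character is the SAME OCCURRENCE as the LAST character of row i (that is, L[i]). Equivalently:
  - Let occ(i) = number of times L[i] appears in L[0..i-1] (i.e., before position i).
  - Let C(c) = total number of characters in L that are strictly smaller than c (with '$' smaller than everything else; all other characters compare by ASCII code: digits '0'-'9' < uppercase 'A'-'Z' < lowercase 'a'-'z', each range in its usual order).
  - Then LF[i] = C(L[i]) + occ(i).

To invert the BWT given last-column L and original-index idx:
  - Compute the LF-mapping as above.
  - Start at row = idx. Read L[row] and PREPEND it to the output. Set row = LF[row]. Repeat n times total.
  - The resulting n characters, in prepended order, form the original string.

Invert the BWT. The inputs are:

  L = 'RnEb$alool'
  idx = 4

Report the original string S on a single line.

Answer: balloonER$

Derivation:
LF mapping: 2 7 1 4 0 3 5 8 9 6
Walk LF starting at row 4, prepending L[row]:
  step 1: row=4, L[4]='$', prepend. Next row=LF[4]=0
  step 2: row=0, L[0]='R', prepend. Next row=LF[0]=2
  step 3: row=2, L[2]='E', prepend. Next row=LF[2]=1
  step 4: row=1, L[1]='n', prepend. Next row=LF[1]=7
  step 5: row=7, L[7]='o', prepend. Next row=LF[7]=8
  step 6: row=8, L[8]='o', prepend. Next row=LF[8]=9
  step 7: row=9, L[9]='l', prepend. Next row=LF[9]=6
  step 8: row=6, L[6]='l', prepend. Next row=LF[6]=5
  step 9: row=5, L[5]='a', prepend. Next row=LF[5]=3
  step 10: row=3, L[3]='b', prepend. Next row=LF[3]=4
Reversed output: balloonER$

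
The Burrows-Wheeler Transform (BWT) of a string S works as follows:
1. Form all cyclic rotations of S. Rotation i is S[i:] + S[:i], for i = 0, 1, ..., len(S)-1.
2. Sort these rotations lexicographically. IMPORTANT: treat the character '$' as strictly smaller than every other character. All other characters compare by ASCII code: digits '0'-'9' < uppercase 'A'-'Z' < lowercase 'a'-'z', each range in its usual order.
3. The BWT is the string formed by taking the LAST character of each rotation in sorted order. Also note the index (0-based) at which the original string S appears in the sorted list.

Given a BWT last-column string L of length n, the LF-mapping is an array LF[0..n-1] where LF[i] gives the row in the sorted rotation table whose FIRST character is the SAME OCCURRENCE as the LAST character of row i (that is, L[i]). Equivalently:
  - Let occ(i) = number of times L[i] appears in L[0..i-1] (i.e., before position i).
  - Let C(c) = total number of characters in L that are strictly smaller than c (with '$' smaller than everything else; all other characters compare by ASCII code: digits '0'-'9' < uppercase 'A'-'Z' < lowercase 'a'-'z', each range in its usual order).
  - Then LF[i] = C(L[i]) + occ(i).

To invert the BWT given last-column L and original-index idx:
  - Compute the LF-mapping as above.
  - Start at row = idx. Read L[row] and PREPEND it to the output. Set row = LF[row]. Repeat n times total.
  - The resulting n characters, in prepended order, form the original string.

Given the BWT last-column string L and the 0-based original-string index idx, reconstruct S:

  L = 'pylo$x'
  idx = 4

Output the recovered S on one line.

LF mapping: 3 5 1 2 0 4
Walk LF starting at row 4, prepending L[row]:
  step 1: row=4, L[4]='$', prepend. Next row=LF[4]=0
  step 2: row=0, L[0]='p', prepend. Next row=LF[0]=3
  step 3: row=3, L[3]='o', prepend. Next row=LF[3]=2
  step 4: row=2, L[2]='l', prepend. Next row=LF[2]=1
  step 5: row=1, L[1]='y', prepend. Next row=LF[1]=5
  step 6: row=5, L[5]='x', prepend. Next row=LF[5]=4
Reversed output: xylop$

Answer: xylop$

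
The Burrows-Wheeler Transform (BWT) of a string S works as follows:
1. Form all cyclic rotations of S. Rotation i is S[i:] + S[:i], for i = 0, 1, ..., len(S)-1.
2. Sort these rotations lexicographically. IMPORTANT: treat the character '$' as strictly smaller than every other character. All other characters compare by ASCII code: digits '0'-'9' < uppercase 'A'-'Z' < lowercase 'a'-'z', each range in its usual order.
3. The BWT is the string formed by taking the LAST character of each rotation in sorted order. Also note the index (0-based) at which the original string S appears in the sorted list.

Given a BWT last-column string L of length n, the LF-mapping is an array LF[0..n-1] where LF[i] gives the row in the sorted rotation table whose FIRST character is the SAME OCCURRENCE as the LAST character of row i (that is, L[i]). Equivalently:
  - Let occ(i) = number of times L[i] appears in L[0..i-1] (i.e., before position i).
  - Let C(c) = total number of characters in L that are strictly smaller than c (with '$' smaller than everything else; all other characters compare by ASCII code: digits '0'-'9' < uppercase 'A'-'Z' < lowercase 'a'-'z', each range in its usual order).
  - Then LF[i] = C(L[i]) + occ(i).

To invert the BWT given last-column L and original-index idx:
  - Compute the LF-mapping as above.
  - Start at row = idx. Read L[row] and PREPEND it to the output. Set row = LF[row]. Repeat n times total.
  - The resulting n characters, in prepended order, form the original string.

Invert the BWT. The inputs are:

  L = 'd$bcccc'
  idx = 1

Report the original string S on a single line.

Answer: bccccd$

Derivation:
LF mapping: 6 0 1 2 3 4 5
Walk LF starting at row 1, prepending L[row]:
  step 1: row=1, L[1]='$', prepend. Next row=LF[1]=0
  step 2: row=0, L[0]='d', prepend. Next row=LF[0]=6
  step 3: row=6, L[6]='c', prepend. Next row=LF[6]=5
  step 4: row=5, L[5]='c', prepend. Next row=LF[5]=4
  step 5: row=4, L[4]='c', prepend. Next row=LF[4]=3
  step 6: row=3, L[3]='c', prepend. Next row=LF[3]=2
  step 7: row=2, L[2]='b', prepend. Next row=LF[2]=1
Reversed output: bccccd$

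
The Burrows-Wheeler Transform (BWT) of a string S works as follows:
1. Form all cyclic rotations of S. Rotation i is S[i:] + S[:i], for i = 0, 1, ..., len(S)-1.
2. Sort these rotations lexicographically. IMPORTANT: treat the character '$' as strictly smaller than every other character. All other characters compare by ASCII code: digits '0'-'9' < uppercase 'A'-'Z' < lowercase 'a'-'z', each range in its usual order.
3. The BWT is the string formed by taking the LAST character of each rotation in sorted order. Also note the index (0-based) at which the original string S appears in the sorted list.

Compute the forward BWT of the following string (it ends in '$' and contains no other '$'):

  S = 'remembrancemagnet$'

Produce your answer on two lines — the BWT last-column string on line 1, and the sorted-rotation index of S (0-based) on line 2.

Answer: tmrmncmrnaeeeagb$e
16

Derivation:
All 18 rotations (rotation i = S[i:]+S[:i]):
  rot[0] = remembrancemagnet$
  rot[1] = emembrancemagnet$r
  rot[2] = membrancemagnet$re
  rot[3] = embrancemagnet$rem
  rot[4] = mbrancemagnet$reme
  rot[5] = brancemagnet$remem
  rot[6] = rancemagnet$rememb
  rot[7] = ancemagnet$remembr
  rot[8] = ncemagnet$remembra
  rot[9] = cemagnet$remembran
  rot[10] = emagnet$remembranc
  rot[11] = magnet$remembrance
  rot[12] = agnet$remembrancem
  rot[13] = gnet$remembrancema
  rot[14] = net$remembrancemag
  rot[15] = et$remembrancemagn
  rot[16] = t$remembrancemagne
  rot[17] = $remembrancemagnet
Sorted (with $ < everything):
  sorted[0] = $remembrancemagnet  (last char: 't')
  sorted[1] = agnet$remembrancem  (last char: 'm')
  sorted[2] = ancemagnet$remembr  (last char: 'r')
  sorted[3] = brancemagnet$remem  (last char: 'm')
  sorted[4] = cemagnet$remembran  (last char: 'n')
  sorted[5] = emagnet$remembranc  (last char: 'c')
  sorted[6] = embrancemagnet$rem  (last char: 'm')
  sorted[7] = emembrancemagnet$r  (last char: 'r')
  sorted[8] = et$remembrancemagn  (last char: 'n')
  sorted[9] = gnet$remembrancema  (last char: 'a')
  sorted[10] = magnet$remembrance  (last char: 'e')
  sorted[11] = mbrancemagnet$reme  (last char: 'e')
  sorted[12] = membrancemagnet$re  (last char: 'e')
  sorted[13] = ncemagnet$remembra  (last char: 'a')
  sorted[14] = net$remembrancemag  (last char: 'g')
  sorted[15] = rancemagnet$rememb  (last char: 'b')
  sorted[16] = remembrancemagnet$  (last char: '$')
  sorted[17] = t$remembrancemagne  (last char: 'e')
Last column: tmrmncmrnaeeeagb$e
Original string S is at sorted index 16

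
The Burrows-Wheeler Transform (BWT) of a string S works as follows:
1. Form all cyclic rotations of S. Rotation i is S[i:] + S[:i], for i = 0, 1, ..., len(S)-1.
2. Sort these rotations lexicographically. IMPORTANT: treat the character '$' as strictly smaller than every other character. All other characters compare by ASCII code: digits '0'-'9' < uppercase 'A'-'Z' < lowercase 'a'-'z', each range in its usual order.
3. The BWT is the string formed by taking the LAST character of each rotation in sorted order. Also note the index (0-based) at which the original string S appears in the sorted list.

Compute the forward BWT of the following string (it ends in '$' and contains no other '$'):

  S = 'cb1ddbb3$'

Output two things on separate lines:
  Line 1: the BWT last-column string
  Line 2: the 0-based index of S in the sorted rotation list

All 9 rotations (rotation i = S[i:]+S[:i]):
  rot[0] = cb1ddbb3$
  rot[1] = b1ddbb3$c
  rot[2] = 1ddbb3$cb
  rot[3] = ddbb3$cb1
  rot[4] = dbb3$cb1d
  rot[5] = bb3$cb1dd
  rot[6] = b3$cb1ddb
  rot[7] = 3$cb1ddbb
  rot[8] = $cb1ddbb3
Sorted (with $ < everything):
  sorted[0] = $cb1ddbb3  (last char: '3')
  sorted[1] = 1ddbb3$cb  (last char: 'b')
  sorted[2] = 3$cb1ddbb  (last char: 'b')
  sorted[3] = b1ddbb3$c  (last char: 'c')
  sorted[4] = b3$cb1ddb  (last char: 'b')
  sorted[5] = bb3$cb1dd  (last char: 'd')
  sorted[6] = cb1ddbb3$  (last char: '$')
  sorted[7] = dbb3$cb1d  (last char: 'd')
  sorted[8] = ddbb3$cb1  (last char: '1')
Last column: 3bbcbd$d1
Original string S is at sorted index 6

Answer: 3bbcbd$d1
6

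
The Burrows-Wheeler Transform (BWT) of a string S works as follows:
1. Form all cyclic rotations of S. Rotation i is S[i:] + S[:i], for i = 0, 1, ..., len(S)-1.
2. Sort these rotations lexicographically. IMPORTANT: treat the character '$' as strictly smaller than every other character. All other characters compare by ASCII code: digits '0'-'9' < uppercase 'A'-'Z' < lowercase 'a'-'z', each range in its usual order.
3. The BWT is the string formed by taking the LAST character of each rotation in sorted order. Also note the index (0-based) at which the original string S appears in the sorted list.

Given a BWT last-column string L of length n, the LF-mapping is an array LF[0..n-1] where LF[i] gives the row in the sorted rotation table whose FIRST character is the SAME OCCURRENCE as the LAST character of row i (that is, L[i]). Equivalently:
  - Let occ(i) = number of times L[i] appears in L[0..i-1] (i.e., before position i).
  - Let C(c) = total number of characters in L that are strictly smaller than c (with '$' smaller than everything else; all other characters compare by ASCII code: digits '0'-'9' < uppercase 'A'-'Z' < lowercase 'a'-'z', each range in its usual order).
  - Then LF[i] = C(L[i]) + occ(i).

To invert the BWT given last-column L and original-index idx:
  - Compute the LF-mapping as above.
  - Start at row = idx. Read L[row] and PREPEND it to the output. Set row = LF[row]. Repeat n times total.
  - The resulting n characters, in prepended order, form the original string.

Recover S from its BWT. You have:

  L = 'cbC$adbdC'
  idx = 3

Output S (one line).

Answer: abCCddbc$

Derivation:
LF mapping: 6 4 1 0 3 7 5 8 2
Walk LF starting at row 3, prepending L[row]:
  step 1: row=3, L[3]='$', prepend. Next row=LF[3]=0
  step 2: row=0, L[0]='c', prepend. Next row=LF[0]=6
  step 3: row=6, L[6]='b', prepend. Next row=LF[6]=5
  step 4: row=5, L[5]='d', prepend. Next row=LF[5]=7
  step 5: row=7, L[7]='d', prepend. Next row=LF[7]=8
  step 6: row=8, L[8]='C', prepend. Next row=LF[8]=2
  step 7: row=2, L[2]='C', prepend. Next row=LF[2]=1
  step 8: row=1, L[1]='b', prepend. Next row=LF[1]=4
  step 9: row=4, L[4]='a', prepend. Next row=LF[4]=3
Reversed output: abCCddbc$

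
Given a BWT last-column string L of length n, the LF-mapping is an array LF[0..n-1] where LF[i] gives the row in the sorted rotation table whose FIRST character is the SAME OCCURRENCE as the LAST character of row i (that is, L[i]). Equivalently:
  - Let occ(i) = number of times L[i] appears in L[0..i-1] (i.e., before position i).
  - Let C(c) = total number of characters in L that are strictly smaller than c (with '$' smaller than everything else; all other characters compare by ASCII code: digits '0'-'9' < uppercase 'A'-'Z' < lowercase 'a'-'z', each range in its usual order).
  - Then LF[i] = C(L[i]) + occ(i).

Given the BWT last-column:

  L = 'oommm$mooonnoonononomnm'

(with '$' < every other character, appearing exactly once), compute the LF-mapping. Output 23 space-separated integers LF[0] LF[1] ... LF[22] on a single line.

Answer: 13 14 1 2 3 0 4 15 16 17 7 8 18 19 9 20 10 21 11 22 5 12 6

Derivation:
Char counts: '$':1, 'm':6, 'n':6, 'o':10
C (first-col start): C('$')=0, C('m')=1, C('n')=7, C('o')=13
L[0]='o': occ=0, LF[0]=C('o')+0=13+0=13
L[1]='o': occ=1, LF[1]=C('o')+1=13+1=14
L[2]='m': occ=0, LF[2]=C('m')+0=1+0=1
L[3]='m': occ=1, LF[3]=C('m')+1=1+1=2
L[4]='m': occ=2, LF[4]=C('m')+2=1+2=3
L[5]='$': occ=0, LF[5]=C('$')+0=0+0=0
L[6]='m': occ=3, LF[6]=C('m')+3=1+3=4
L[7]='o': occ=2, LF[7]=C('o')+2=13+2=15
L[8]='o': occ=3, LF[8]=C('o')+3=13+3=16
L[9]='o': occ=4, LF[9]=C('o')+4=13+4=17
L[10]='n': occ=0, LF[10]=C('n')+0=7+0=7
L[11]='n': occ=1, LF[11]=C('n')+1=7+1=8
L[12]='o': occ=5, LF[12]=C('o')+5=13+5=18
L[13]='o': occ=6, LF[13]=C('o')+6=13+6=19
L[14]='n': occ=2, LF[14]=C('n')+2=7+2=9
L[15]='o': occ=7, LF[15]=C('o')+7=13+7=20
L[16]='n': occ=3, LF[16]=C('n')+3=7+3=10
L[17]='o': occ=8, LF[17]=C('o')+8=13+8=21
L[18]='n': occ=4, LF[18]=C('n')+4=7+4=11
L[19]='o': occ=9, LF[19]=C('o')+9=13+9=22
L[20]='m': occ=4, LF[20]=C('m')+4=1+4=5
L[21]='n': occ=5, LF[21]=C('n')+5=7+5=12
L[22]='m': occ=5, LF[22]=C('m')+5=1+5=6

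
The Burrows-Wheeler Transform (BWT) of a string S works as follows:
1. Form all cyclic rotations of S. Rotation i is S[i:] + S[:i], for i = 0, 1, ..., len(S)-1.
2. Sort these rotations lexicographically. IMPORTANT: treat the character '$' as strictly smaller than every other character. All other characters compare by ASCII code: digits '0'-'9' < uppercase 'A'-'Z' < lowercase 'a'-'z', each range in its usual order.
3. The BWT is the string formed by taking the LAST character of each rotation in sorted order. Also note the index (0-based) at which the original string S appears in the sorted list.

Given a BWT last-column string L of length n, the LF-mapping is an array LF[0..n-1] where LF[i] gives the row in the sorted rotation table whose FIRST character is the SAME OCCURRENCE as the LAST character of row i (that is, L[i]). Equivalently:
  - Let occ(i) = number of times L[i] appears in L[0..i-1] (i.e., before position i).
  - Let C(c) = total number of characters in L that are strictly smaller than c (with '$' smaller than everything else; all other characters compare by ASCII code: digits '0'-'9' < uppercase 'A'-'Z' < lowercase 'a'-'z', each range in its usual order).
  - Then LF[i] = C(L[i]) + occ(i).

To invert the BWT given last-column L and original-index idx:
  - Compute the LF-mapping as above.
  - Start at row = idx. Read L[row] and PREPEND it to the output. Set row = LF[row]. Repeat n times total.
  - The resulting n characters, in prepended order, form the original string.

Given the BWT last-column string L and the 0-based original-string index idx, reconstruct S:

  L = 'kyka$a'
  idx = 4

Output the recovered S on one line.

LF mapping: 3 5 4 1 0 2
Walk LF starting at row 4, prepending L[row]:
  step 1: row=4, L[4]='$', prepend. Next row=LF[4]=0
  step 2: row=0, L[0]='k', prepend. Next row=LF[0]=3
  step 3: row=3, L[3]='a', prepend. Next row=LF[3]=1
  step 4: row=1, L[1]='y', prepend. Next row=LF[1]=5
  step 5: row=5, L[5]='a', prepend. Next row=LF[5]=2
  step 6: row=2, L[2]='k', prepend. Next row=LF[2]=4
Reversed output: kayak$

Answer: kayak$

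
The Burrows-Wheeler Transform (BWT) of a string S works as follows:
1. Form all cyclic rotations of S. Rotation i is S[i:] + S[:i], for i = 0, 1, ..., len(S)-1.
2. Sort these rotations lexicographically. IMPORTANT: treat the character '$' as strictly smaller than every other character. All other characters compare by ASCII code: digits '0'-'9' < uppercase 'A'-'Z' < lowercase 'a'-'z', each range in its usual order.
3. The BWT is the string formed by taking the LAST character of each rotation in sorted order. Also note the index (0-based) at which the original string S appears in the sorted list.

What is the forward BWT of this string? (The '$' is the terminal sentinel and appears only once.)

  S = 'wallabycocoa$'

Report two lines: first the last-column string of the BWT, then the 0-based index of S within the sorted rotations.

All 13 rotations (rotation i = S[i:]+S[:i]):
  rot[0] = wallabycocoa$
  rot[1] = allabycocoa$w
  rot[2] = llabycocoa$wa
  rot[3] = labycocoa$wal
  rot[4] = abycocoa$wall
  rot[5] = bycocoa$walla
  rot[6] = ycocoa$wallab
  rot[7] = cocoa$wallaby
  rot[8] = ocoa$wallabyc
  rot[9] = coa$wallabyco
  rot[10] = oa$wallabycoc
  rot[11] = a$wallabycoco
  rot[12] = $wallabycocoa
Sorted (with $ < everything):
  sorted[0] = $wallabycocoa  (last char: 'a')
  sorted[1] = a$wallabycoco  (last char: 'o')
  sorted[2] = abycocoa$wall  (last char: 'l')
  sorted[3] = allabycocoa$w  (last char: 'w')
  sorted[4] = bycocoa$walla  (last char: 'a')
  sorted[5] = coa$wallabyco  (last char: 'o')
  sorted[6] = cocoa$wallaby  (last char: 'y')
  sorted[7] = labycocoa$wal  (last char: 'l')
  sorted[8] = llabycocoa$wa  (last char: 'a')
  sorted[9] = oa$wallabycoc  (last char: 'c')
  sorted[10] = ocoa$wallabyc  (last char: 'c')
  sorted[11] = wallabycocoa$  (last char: '$')
  sorted[12] = ycocoa$wallab  (last char: 'b')
Last column: aolwaoylacc$b
Original string S is at sorted index 11

Answer: aolwaoylacc$b
11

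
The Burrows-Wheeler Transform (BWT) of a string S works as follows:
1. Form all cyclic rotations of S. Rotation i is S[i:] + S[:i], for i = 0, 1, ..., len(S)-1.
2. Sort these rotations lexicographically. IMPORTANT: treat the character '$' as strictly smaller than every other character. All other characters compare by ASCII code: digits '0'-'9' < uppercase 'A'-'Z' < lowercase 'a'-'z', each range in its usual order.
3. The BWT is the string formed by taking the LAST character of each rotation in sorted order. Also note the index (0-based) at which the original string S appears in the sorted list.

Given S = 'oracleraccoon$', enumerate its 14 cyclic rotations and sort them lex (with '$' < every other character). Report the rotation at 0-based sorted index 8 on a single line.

All 14 rotations (rotation i = S[i:]+S[:i]):
  rot[0] = oracleraccoon$
  rot[1] = racleraccoon$o
  rot[2] = acleraccoon$or
  rot[3] = cleraccoon$ora
  rot[4] = leraccoon$orac
  rot[5] = eraccoon$oracl
  rot[6] = raccoon$oracle
  rot[7] = accoon$oracler
  rot[8] = ccoon$oraclera
  rot[9] = coon$oraclerac
  rot[10] = oon$oracleracc
  rot[11] = on$oracleracco
  rot[12] = n$oracleraccoo
  rot[13] = $oracleraccoon
Sorted (with $ < everything):
  sorted[0] = $oracleraccoon
  sorted[1] = accoon$oracler
  sorted[2] = acleraccoon$or
  sorted[3] = ccoon$oraclera
  sorted[4] = cleraccoon$ora
  sorted[5] = coon$oraclerac
  sorted[6] = eraccoon$oracl
  sorted[7] = leraccoon$orac
  sorted[8] = n$oracleraccoo
  sorted[9] = on$oracleracco
  sorted[10] = oon$oracleracc
  sorted[11] = oracleraccoon$
  sorted[12] = raccoon$oracle
  sorted[13] = racleraccoon$o
sorted[8] = n$oracleraccoo

Answer: n$oracleraccoo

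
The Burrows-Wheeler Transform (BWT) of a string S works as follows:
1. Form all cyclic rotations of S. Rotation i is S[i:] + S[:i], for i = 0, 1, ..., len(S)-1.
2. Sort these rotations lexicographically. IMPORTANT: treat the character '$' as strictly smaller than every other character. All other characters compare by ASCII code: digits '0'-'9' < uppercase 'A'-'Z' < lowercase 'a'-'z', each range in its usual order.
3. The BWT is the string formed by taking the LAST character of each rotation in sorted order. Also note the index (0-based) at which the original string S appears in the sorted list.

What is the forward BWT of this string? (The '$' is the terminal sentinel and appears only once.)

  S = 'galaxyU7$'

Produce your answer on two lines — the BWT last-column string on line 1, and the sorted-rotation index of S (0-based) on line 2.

Answer: 7Uygl$aax
5

Derivation:
All 9 rotations (rotation i = S[i:]+S[:i]):
  rot[0] = galaxyU7$
  rot[1] = alaxyU7$g
  rot[2] = laxyU7$ga
  rot[3] = axyU7$gal
  rot[4] = xyU7$gala
  rot[5] = yU7$galax
  rot[6] = U7$galaxy
  rot[7] = 7$galaxyU
  rot[8] = $galaxyU7
Sorted (with $ < everything):
  sorted[0] = $galaxyU7  (last char: '7')
  sorted[1] = 7$galaxyU  (last char: 'U')
  sorted[2] = U7$galaxy  (last char: 'y')
  sorted[3] = alaxyU7$g  (last char: 'g')
  sorted[4] = axyU7$gal  (last char: 'l')
  sorted[5] = galaxyU7$  (last char: '$')
  sorted[6] = laxyU7$ga  (last char: 'a')
  sorted[7] = xyU7$gala  (last char: 'a')
  sorted[8] = yU7$galax  (last char: 'x')
Last column: 7Uygl$aax
Original string S is at sorted index 5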